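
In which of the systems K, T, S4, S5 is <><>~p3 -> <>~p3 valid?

S4-tableau for the negation ~(<><>~p3 -> <>~p3):
1. ~(<><>~p3 -> <>~p3), 0
2. <><>~p3, 0   [~->-rule on 1]
3. ~<>~p3, 0   [~->-rule on 1]
4. p3, 0   [~<>-rule on 3 via 0R0]
5. <>~p3, 1   [<>-rule on 2: fresh world 1, 0R1]
6. p3, 1   [~<>-rule on 3 via 0R1]
7. ~p3, 2   [<>-rule on 5: fresh world 2, 1R2]
8. p3, 2   [~<>-rule on 3 via 0R2]
Accessibility: 0R0, 0R1, 0R2, 1R1, 1R2, 2R2
Branch closes: p3 and ~p3 both at 2.
Every branch closes (one shown): valid in S4, hence also in S5 (every theorem of S4 is a theorem of S5).
T-tableau for the negation ~(<><>~p3 -> <>~p3):
1. ~(<><>~p3 -> <>~p3), 0
2. <><>~p3, 0   [~->-rule on 1]
3. ~<>~p3, 0   [~->-rule on 1]
4. p3, 0   [~<>-rule on 3 via 0R0]
5. <>~p3, 1   [<>-rule on 2: fresh world 1, 0R1]
6. p3, 1   [~<>-rule on 3 via 0R1]
7. ~p3, 2   [<>-rule on 5: fresh world 2, 1R2]
Accessibility: 0R0, 0R1, 1R1, 1R2, 2R2
Complete open branch: countermodel on a T-frame, so not valid in T, nor in K (the same frame is also a K-frame).

S4, S5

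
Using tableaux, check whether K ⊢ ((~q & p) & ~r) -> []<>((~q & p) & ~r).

Not valid

Tableau for the negation ~(((~q & p) & ~r) -> []<>((~q & p) & ~r)):
1. ~(((~q & p) & ~r) -> []<>((~q & p) & ~r)), u
2. (~q & p) & ~r, u   [~->-rule on 1]
3. ~[]<>((~q & p) & ~r), u   [~->-rule on 1]
4. ~q & p, u   [&-rule on 2]
5. ~r, u   [&-rule on 2]
6. ~q, u   [&-rule on 4]
7. p, u   [&-rule on 4]
8. ~<>((~q & p) & ~r), v   [~[]-rule on 3: fresh world v, uRv]
Accessibility: uRv
The negation has an open branch (countermodel exists).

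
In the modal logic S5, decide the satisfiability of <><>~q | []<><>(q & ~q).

Satisfiable (open branch found)

1. <><>~q | []<><>(q & ~q), u
2. <><>~q, u   [|-rule on 1 (branches; this branch)]
3. <>~q, v   [<>-rule on 2: fresh world v, uRv]
4. ~q, w   [<>-rule on 3: fresh world w, vRw]
Accessibility: uRu, uRv, uRw, vRu, vRv, vRw, wRu, wRv, wRw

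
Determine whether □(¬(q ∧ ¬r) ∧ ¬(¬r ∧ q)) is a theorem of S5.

No, not valid

Tableau for the negation ¬□(¬(q ∧ ¬r) ∧ ¬(¬r ∧ q)):
1. ¬□(¬(q ∧ ¬r) ∧ ¬(¬r ∧ q)), 0
2. ¬(¬(q ∧ ¬r) ∧ ¬(¬r ∧ q)), 1
3. ¬r ∧ q, 1
4. ¬r, 1
5. q, 1
Accessibility: 0R0, 0R1, 1R0, 1R1
The negation has an open branch (countermodel exists).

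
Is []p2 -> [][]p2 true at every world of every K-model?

Tableau for the negation ~([]p2 -> [][]p2):
1. ~([]p2 -> [][]p2), 0
2. []p2, 0
3. ~[][]p2, 0
4. ~[]p2, 1
5. p2, 1
6. ~p2, 2
Accessibility: 0R1, 1R2
The negation has an open branch (countermodel exists).

Not valid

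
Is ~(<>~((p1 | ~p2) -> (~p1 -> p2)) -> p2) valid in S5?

Tableau for the negation <>~((p1 | ~p2) -> (~p1 -> p2)) -> p2:
1. <>~((p1 | ~p2) -> (~p1 -> p2)) -> p2, u
2. p2, u
Accessibility: uRu
The negation has an open branch (countermodel exists).

No, not valid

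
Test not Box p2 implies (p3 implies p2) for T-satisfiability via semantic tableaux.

Satisfiable (open branch found)

1. not Box p2 implies (p3 implies p2), 0
2. p3 implies p2, 0
3. p2, 0
Accessibility: 0R0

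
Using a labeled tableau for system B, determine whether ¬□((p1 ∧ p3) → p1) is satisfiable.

1. ¬□((p1 ∧ p3) → p1), 0
2. ¬((p1 ∧ p3) → p1), 1
3. p1 ∧ p3, 1
4. ¬p1, 1
5. p1, 1
6. p3, 1
Accessibility: 0R0, 0R1, 1R0, 1R1
Branch closes: p1 and ¬p1 both at 1.
(One branch shown.) All branches close.

No, unsatisfiable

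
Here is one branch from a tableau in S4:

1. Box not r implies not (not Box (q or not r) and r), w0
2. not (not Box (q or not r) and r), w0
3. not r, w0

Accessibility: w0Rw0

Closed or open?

No atom appears with both signs at the same world.

Open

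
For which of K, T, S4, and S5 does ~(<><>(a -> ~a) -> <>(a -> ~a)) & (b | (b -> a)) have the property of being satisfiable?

T-tableau for the formula:
1. ~(<><>(a -> ~a) -> <>(a -> ~a)) & (b | (b -> a)), w0
2. ~(<><>(a -> ~a) -> <>(a -> ~a)), w0
3. b | (b -> a), w0
4. <><>(a -> ~a), w0
5. ~<>(a -> ~a), w0
6. ~(a -> ~a), w0
7. a, w0
8. b -> a, w0
9. <>(a -> ~a), w1
10. ~(a -> ~a), w1
11. a, w1
12. a -> ~a, w2
13. ~a, w2
Accessibility: w0Rw0, w0Rw1, w1Rw1, w1Rw2, w2Rw2
Complete open branch: satisfiable in T, hence also in K (this T-model is also a K-model).
S4-tableau for the formula:
1. ~(<><>(a -> ~a) -> <>(a -> ~a)) & (b | (b -> a)), w0
2. ~(<><>(a -> ~a) -> <>(a -> ~a)), w0
3. b | (b -> a), w0
4. <><>(a -> ~a), w0
5. ~<>(a -> ~a), w0
6. ~(a -> ~a), w0
7. a, w0
8. b -> a, w0
9. <>(a -> ~a), w1
10. ~(a -> ~a), w1
11. a, w1
12. a -> ~a, w2
13. ~(a -> ~a), w2
14. a, w2
15. ~a, w2
Accessibility: w0Rw0, w0Rw1, w0Rw2, w1Rw1, w1Rw2, w2Rw2
Branch closes: a and ~a both at w2.
Every branch closes (one shown): unsatisfiable in S4, hence also in S5 (every S5-frame is an S4-frame).

K, T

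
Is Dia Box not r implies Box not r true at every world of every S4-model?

Not valid

Tableau for the negation not (Dia Box not r implies Box not r):
1. not (Dia Box not r implies Box not r), w0
2. Dia Box not r, w0
3. not Box not r, w0
4. Box not r, w1
5. not r, w1
6. r, w2
Accessibility: w0Rw0, w0Rw1, w0Rw2, w1Rw1, w2Rw2
The negation has an open branch (countermodel exists).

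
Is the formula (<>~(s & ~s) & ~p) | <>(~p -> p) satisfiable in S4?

Yes, satisfiable

1. (<>~(s & ~s) & ~p) | <>(~p -> p), u
2. <>(~p -> p), u
3. ~p -> p, v
4. p, v
Accessibility: uRu, uRv, vRv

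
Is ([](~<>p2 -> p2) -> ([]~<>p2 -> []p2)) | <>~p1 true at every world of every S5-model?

Valid

Tableau for the negation ~(([](~<>p2 -> p2) -> ([]~<>p2 -> []p2)) | <>~p1):
1. ~(([](~<>p2 -> p2) -> ([]~<>p2 -> []p2)) | <>~p1), 0
2. ~([](~<>p2 -> p2) -> ([]~<>p2 -> []p2)), 0
3. ~<>~p1, 0
4. [](~<>p2 -> p2), 0
5. ~([]~<>p2 -> []p2), 0
6. []~<>p2, 0
7. ~[]p2, 0
8. p1, 0
9. ~<>p2 -> p2, 0
10. ~<>p2, 0
11. ~p2, 0
12. <>p2, 0
13. ~p2, 1
14. p1, 1
15. ~<>p2 -> p2, 1
16. ~<>p2, 1
17. <>p2, 1
18. p2, 2
19. p1, 2
20. ~<>p2 -> p2, 2
21. ~<>p2, 2
22. ~p2, 2
Accessibility: 0R0, 0R1, 0R2, 1R0, 1R1, 1R2, 2R0, 2R1, 2R2
Branch closes: p2 and ~p2 both at 2.
Every branch of the negation's tableau closes; the branch above is one of them.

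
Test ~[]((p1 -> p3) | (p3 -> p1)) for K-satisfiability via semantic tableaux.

Unsatisfiable

1. ~[]((p1 -> p3) | (p3 -> p1)), 0
2. ~((p1 -> p3) | (p3 -> p1)), 1
3. ~(p1 -> p3), 1
4. ~(p3 -> p1), 1
5. p1, 1
6. ~p3, 1
7. p3, 1
8. ~p1, 1
Accessibility: 0R1
Branch closes: p3 and ~p3 both at 1.
(One branch shown.) All branches close.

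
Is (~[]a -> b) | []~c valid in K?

Tableau for the negation ~((~[]a -> b) | []~c):
1. ~((~[]a -> b) | []~c), 0
2. ~(~[]a -> b), 0   [~|-rule on 1]
3. ~[]~c, 0   [~|-rule on 1]
4. ~[]a, 0   [~->-rule on 2]
5. ~b, 0   [~->-rule on 2]
6. c, 1   [~[]-rule on 3: fresh world 1, 0R1]
7. ~a, 2   [~[]-rule on 4: fresh world 2, 0R2]
Accessibility: 0R1, 0R2
The negation has an open branch (countermodel exists).

Not valid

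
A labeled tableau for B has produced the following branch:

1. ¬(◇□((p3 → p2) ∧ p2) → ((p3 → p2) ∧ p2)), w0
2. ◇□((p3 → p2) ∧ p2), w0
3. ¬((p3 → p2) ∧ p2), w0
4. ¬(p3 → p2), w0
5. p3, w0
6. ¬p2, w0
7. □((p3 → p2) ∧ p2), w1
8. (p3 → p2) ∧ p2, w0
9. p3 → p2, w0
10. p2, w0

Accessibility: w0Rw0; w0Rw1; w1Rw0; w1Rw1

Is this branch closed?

Both p2 and ¬p2 appear at w0.

Closed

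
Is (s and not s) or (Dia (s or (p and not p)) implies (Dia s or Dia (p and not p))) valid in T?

Yes, valid

Tableau for the negation not ((s and not s) or (Dia (s or (p and not p)) implies (Dia s or Dia (p and not p)))):
1. not ((s and not s) or (Dia (s or (p and not p)) implies (Dia s or Dia (p and not p)))), 0
2. not (s and not s), 0
3. not (Dia (s or (p and not p)) implies (Dia s or Dia (p and not p))), 0
4. Dia (s or (p and not p)), 0
5. not (Dia s or Dia (p and not p)), 0
6. not Dia s, 0
7. not Dia (p and not p), 0
8. not s, 0
9. not (p and not p), 0
10. p, 0
11. s or (p and not p), 1
12. not s, 1
13. not (p and not p), 1
14. p and not p, 1
15. p, 1
16. not p, 1
Accessibility: 0R0, 0R1, 1R1
Branch closes: p and not p both at 1.
All branches of the negation close; one closing branch shown above.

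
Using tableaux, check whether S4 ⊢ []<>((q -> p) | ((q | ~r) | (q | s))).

Valid in S4

Tableau for the negation ~[]<>((q -> p) | ((q | ~r) | (q | s))):
1. ~[]<>((q -> p) | ((q | ~r) | (q | s))), u
2. ~<>((q -> p) | ((q | ~r) | (q | s))), v
3. ~((q -> p) | ((q | ~r) | (q | s))), v
4. ~(q -> p), v
5. ~((q | ~r) | (q | s)), v
6. q, v
7. ~p, v
8. ~(q | ~r), v
9. ~(q | s), v
10. ~q, v
11. r, v
Accessibility: uRu, uRv, vRv
Branch closes: q and ~q both at v.
All branches of the negation close; one closing branch shown above.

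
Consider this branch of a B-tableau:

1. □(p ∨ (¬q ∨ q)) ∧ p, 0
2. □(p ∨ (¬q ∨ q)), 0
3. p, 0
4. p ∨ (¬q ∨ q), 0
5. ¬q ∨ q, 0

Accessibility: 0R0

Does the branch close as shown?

No world carries both an atom and its negation.

Open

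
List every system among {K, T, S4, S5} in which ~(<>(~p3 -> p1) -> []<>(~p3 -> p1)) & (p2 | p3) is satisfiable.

K, T, S4

S4-tableau for the formula:
1. ~(<>(~p3 -> p1) -> []<>(~p3 -> p1)) & (p2 | p3), 0
2. ~(<>(~p3 -> p1) -> []<>(~p3 -> p1)), 0
3. p2 | p3, 0
4. <>(~p3 -> p1), 0
5. ~[]<>(~p3 -> p1), 0
6. p3, 0
7. ~p3 -> p1, 1
8. p1, 1
9. ~<>(~p3 -> p1), 2
10. ~(~p3 -> p1), 2
11. ~p3, 2
12. ~p1, 2
Accessibility: 0R0, 0R1, 0R2, 1R1, 2R2
Complete open branch: satisfiable in S4, hence also in K, T (this S4-model is also a K-model and a T-model).
S5-tableau for the formula:
1. ~(<>(~p3 -> p1) -> []<>(~p3 -> p1)) & (p2 | p3), 0
2. ~(<>(~p3 -> p1) -> []<>(~p3 -> p1)), 0
3. p2 | p3, 0
4. <>(~p3 -> p1), 0
5. ~[]<>(~p3 -> p1), 0
6. p2, 0
7. ~p3 -> p1, 1
8. p1, 1
9. ~<>(~p3 -> p1), 2
10. ~(~p3 -> p1), 0
11. ~p3, 0
12. ~p1, 0
13. ~(~p3 -> p1), 1
14. ~p3, 1
15. ~p1, 1
Accessibility: 0R0, 0R1, 0R2, 1R0, 1R1, 1R2, 2R0, 2R1, 2R2
Branch closes: p1 and ~p1 both at 1.
Every branch closes (one shown): unsatisfiable in S5.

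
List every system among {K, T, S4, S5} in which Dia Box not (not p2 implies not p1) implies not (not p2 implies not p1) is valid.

S5

S4-tableau for the negation not (Dia Box not (not p2 implies not p1) implies not (not p2 implies not p1)):
1. not (Dia Box not (not p2 implies not p1) implies not (not p2 implies not p1)), 0
2. Dia Box not (not p2 implies not p1), 0   [neg-implies-rule on 1]
3. not p2 implies not p1, 0   [neg-implies-rule on 1]
4. not p1, 0   [implies-rule on 3 (branches; this branch)]
5. Box not (not p2 implies not p1), 1   [Dia-rule on 2: fresh world 1, 0R1]
6. not (not p2 implies not p1), 1   [Box-rule on 5 via 1R1]
7. not p2, 1   [neg-implies-rule on 6]
8. p1, 1   [neg-implies-rule on 6]
Accessibility: 0R0, 0R1, 1R1
Complete open branch: countermodel on an S4-frame, so not valid in S4, nor in K, T (the same frame is also a K-frame and a T-frame).
S5-tableau for the negation not (Dia Box not (not p2 implies not p1) implies not (not p2 implies not p1)):
1. not (Dia Box not (not p2 implies not p1) implies not (not p2 implies not p1)), 0
2. Dia Box not (not p2 implies not p1), 0   [neg-implies-rule on 1]
3. not p2 implies not p1, 0   [neg-implies-rule on 1]
4. not p1, 0   [implies-rule on 3 (branches; this branch)]
5. Box not (not p2 implies not p1), 1   [Dia-rule on 2: fresh world 1, 0R1]
6. not (not p2 implies not p1), 0   [Box-rule on 5 via 1R0]
7. not p2, 0   [neg-implies-rule on 6]
8. p1, 0   [neg-implies-rule on 6]
Accessibility: 0R0, 0R1, 1R0, 1R1
Branch closes: p1 and not p1 both at 0.
Every branch closes (one shown): valid in S5.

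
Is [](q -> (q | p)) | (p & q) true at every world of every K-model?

Tableau for the negation ~([](q -> (q | p)) | (p & q)):
1. ~([](q -> (q | p)) | (p & q)), u
2. ~[](q -> (q | p)), u   [~|-rule on 1]
3. ~(p & q), u   [~|-rule on 1]
4. ~q, u   [~&-rule on 3 (branches; this branch)]
5. ~(q -> (q | p)), v   [~[]-rule on 2: fresh world v, uRv]
6. q, v   [~->-rule on 5]
7. ~(q | p), v   [~->-rule on 5]
8. ~q, v   [~|-rule on 7]
9. ~p, v   [~|-rule on 7]
Accessibility: uRv
Branch closes: q and ~q both at v.
Every branch of the negation's tableau closes; the branch above is one of them.

Valid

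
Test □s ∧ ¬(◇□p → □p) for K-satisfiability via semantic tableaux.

1. □s ∧ ¬(◇□p → □p), 0
2. □s, 0
3. ¬(◇□p → □p), 0
4. ◇□p, 0
5. ¬□p, 0
6. □p, 1
7. s, 1
8. ¬p, 2
9. s, 2
Accessibility: 0R1, 0R2

Yes, satisfiable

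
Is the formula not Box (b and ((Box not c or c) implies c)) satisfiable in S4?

1. not Box (b and ((Box not c or c) implies c)), u
2. not (b and ((Box not c or c) implies c)), v   [neg-Box-rule on 1: fresh world v, uRv]
3. not ((Box not c or c) implies c), v   [neg-and-rule on 2 (branches; this branch)]
4. Box not c or c, v   [neg-implies-rule on 3]
5. not c, v   [neg-implies-rule on 3]
6. Box not c, v   [or-rule on 4 (branches; this branch)]
Accessibility: uRu, uRv, vRv

Satisfiable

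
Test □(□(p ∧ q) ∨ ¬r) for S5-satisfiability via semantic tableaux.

1. □(□(p ∧ q) ∨ ¬r), 0
2. □(p ∧ q) ∨ ¬r, 0   [□-rule on 1 via 0R0]
3. ¬r, 0   [∨-rule on 2 (branches; this branch)]
Accessibility: 0R0

Satisfiable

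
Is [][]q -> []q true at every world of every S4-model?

Tableau for the negation ~([][]q -> []q):
1. ~([][]q -> []q), 0
2. [][]q, 0
3. ~[]q, 0
4. []q, 0
5. q, 0
6. ~q, 1
7. []q, 1
8. q, 1
Accessibility: 0R0, 0R1, 1R1
Branch closes: q and ~q both at 1.
All branches of the negation close; one closing branch shown above.

Valid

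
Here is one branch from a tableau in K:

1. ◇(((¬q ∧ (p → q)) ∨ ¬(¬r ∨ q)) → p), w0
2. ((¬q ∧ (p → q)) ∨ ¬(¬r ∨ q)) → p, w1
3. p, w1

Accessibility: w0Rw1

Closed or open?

No world carries both an atom and its negation.

Open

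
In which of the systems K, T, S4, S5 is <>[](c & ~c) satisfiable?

K

T-tableau for the formula:
1. <>[](c & ~c), u
2. [](c & ~c), v   [<>-rule on 1: fresh world v, uRv]
3. c & ~c, v   [[]-rule on 2 via vRv]
4. c, v   [&-rule on 3]
5. ~c, v   [&-rule on 3]
Accessibility: uRu, uRv, vRv
Branch closes: c and ~c both at v.
Every branch closes (one shown): unsatisfiable in T, hence also in S4, S5 (every S4/S5-frame is a T-frame).
K-tableau for the formula:
1. <>[](c & ~c), u
2. [](c & ~c), v   [<>-rule on 1: fresh world v, uRv]
Accessibility: uRv
Complete open branch: satisfiable in K.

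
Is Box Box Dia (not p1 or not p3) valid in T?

Invalid (countermodel exists)

Tableau for the negation not Box Box Dia (not p1 or not p3):
1. not Box Box Dia (not p1 or not p3), 0
2. not Box Dia (not p1 or not p3), 1
3. not Dia (not p1 or not p3), 2
4. not (not p1 or not p3), 2
5. p1, 2
6. p3, 2
Accessibility: 0R0, 0R1, 1R1, 1R2, 2R2
The negation has an open branch (countermodel exists).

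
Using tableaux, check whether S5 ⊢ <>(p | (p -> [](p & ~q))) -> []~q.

Tableau for the negation ~(<>(p | (p -> [](p & ~q))) -> []~q):
1. ~(<>(p | (p -> [](p & ~q))) -> []~q), w0
2. <>(p | (p -> [](p & ~q))), w0   [~->-rule on 1]
3. ~[]~q, w0   [~->-rule on 1]
4. p | (p -> [](p & ~q)), w1   [<>-rule on 2: fresh world w1, w0Rw1]
5. p -> [](p & ~q), w1   [|-rule on 4 (branches; this branch)]
6. ~p, w1   [->-rule on 5 (branches; this branch)]
7. q, w2   [~[]-rule on 3: fresh world w2, w0Rw2]
Accessibility: w0Rw0, w0Rw1, w0Rw2, w1Rw0, w1Rw1, w1Rw2, w2Rw0, w2Rw1, w2Rw2
The negation has an open branch (countermodel exists).

Invalid (countermodel exists)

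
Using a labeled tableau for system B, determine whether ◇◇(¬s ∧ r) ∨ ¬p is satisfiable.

Satisfiable (open branch found)

1. ◇◇(¬s ∧ r) ∨ ¬p, u
2. ¬p, u
Accessibility: uRu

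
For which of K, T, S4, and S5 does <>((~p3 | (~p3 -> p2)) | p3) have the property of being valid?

T, S4, S5

K-tableau for the negation ~<>((~p3 | (~p3 -> p2)) | p3):
1. ~<>((~p3 | (~p3 -> p2)) | p3), w0
Complete open branch: countermodel on a K-frame, so not valid in K.
T-tableau for the negation ~<>((~p3 | (~p3 -> p2)) | p3):
1. ~<>((~p3 | (~p3 -> p2)) | p3), w0
2. ~((~p3 | (~p3 -> p2)) | p3), w0   [~<>-rule on 1 via w0Rw0]
3. ~(~p3 | (~p3 -> p2)), w0   [~|-rule on 2]
4. ~p3, w0   [~|-rule on 2]
5. p3, w0   [~|-rule on 3]
6. ~(~p3 -> p2), w0   [~|-rule on 3]
Accessibility: w0Rw0
Branch closes: p3 and ~p3 both at w0.
Every branch closes (one shown): valid in T, hence also in S4, S5 (every theorem of T is a theorem of S4 and S5).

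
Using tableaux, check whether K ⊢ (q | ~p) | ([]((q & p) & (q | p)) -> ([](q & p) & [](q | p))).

Valid in K

Tableau for the negation ~((q | ~p) | ([]((q & p) & (q | p)) -> ([](q & p) & [](q | p)))):
1. ~((q | ~p) | ([]((q & p) & (q | p)) -> ([](q & p) & [](q | p)))), u
2. ~(q | ~p), u
3. ~([]((q & p) & (q | p)) -> ([](q & p) & [](q | p))), u
4. ~q, u
5. p, u
6. []((q & p) & (q | p)), u
7. ~([](q & p) & [](q | p)), u
8. ~[](q | p), u
9. ~(q | p), v
10. ~q, v
11. ~p, v
12. (q & p) & (q | p), v
13. q & p, v
14. q | p, v
15. q, v
16. p, v
Accessibility: uRv
Branch closes: q and ~q both at v.
Every branch of the negation's tableau closes; the branch above is one of them.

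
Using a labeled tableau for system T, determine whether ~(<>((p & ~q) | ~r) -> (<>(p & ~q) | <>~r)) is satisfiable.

Unsatisfiable (every branch closes)

1. ~(<>((p & ~q) | ~r) -> (<>(p & ~q) | <>~r)), 0
2. <>((p & ~q) | ~r), 0   [~->-rule on 1]
3. ~(<>(p & ~q) | <>~r), 0   [~->-rule on 1]
4. ~<>(p & ~q), 0   [~|-rule on 3]
5. ~<>~r, 0   [~|-rule on 3]
6. ~(p & ~q), 0   [~<>-rule on 4 via 0R0]
7. r, 0   [~<>-rule on 5 via 0R0]
8. q, 0   [~&-rule on 6 (branches; this branch)]
9. (p & ~q) | ~r, 1   [<>-rule on 2: fresh world 1, 0R1]
10. ~(p & ~q), 1   [~<>-rule on 4 via 0R1]
11. r, 1   [~<>-rule on 5 via 0R1]
12. p & ~q, 1   [|-rule on 9 (branches; this branch)]
13. p, 1   [&-rule on 12]
14. ~q, 1   [&-rule on 12]
15. q, 1   [~&-rule on 10 (branches; this branch)]
Accessibility: 0R0, 0R1, 1R1
Branch closes: q and ~q both at 1.
(One branch shown.) All branches close.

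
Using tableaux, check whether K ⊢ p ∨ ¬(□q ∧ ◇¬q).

Valid

Tableau for the negation ¬(p ∨ ¬(□q ∧ ◇¬q)):
1. ¬(p ∨ ¬(□q ∧ ◇¬q)), w0
2. ¬p, w0
3. □q ∧ ◇¬q, w0
4. □q, w0
5. ◇¬q, w0
6. ¬q, w1
7. q, w1
Accessibility: w0Rw1
Branch closes: q and ¬q both at w1.
Every branch of the negation's tableau closes; the branch above is one of them.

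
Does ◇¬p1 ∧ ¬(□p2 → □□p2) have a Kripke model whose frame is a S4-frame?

No, unsatisfiable

1. ◇¬p1 ∧ ¬(□p2 → □□p2), u
2. ◇¬p1, u
3. ¬(□p2 → □□p2), u
4. □p2, u
5. ¬□□p2, u
6. p2, u
7. ¬p1, v
8. p2, v
9. ¬□p2, w
10. p2, w
11. ¬p2, x
12. p2, x
Accessibility: uRu, uRv, uRw, uRx, vRv, wRw, wRx, xRx
Branch closes: p2 and ¬p2 both at x.
All branches of the tableau close; one closing branch shown above.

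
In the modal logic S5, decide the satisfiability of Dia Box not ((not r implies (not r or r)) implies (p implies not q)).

1. Dia Box not ((not r implies (not r or r)) implies (p implies not q)), 0
2. Box not ((not r implies (not r or r)) implies (p implies not q)), 1
3. not ((not r implies (not r or r)) implies (p implies not q)), 0
4. not r implies (not r or r), 0
5. not (p implies not q), 0
6. p, 0
7. q, 0
8. not ((not r implies (not r or r)) implies (p implies not q)), 1
9. not r implies (not r or r), 1
10. not (p implies not q), 1
11. p, 1
12. q, 1
13. not r or r, 0
14. not r or r, 1
15. r, 0
16. r, 1
Accessibility: 0R0, 0R1, 1R0, 1R1

Satisfiable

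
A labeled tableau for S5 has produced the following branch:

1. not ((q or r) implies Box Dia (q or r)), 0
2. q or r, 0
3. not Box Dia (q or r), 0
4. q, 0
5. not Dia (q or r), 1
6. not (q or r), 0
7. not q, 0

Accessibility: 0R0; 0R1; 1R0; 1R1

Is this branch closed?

Both q and not q appear at 0.

Yes, closed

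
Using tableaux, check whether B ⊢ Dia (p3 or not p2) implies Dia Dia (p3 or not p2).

Tableau for the negation not (Dia (p3 or not p2) implies Dia Dia (p3 or not p2)):
1. not (Dia (p3 or not p2) implies Dia Dia (p3 or not p2)), 0
2. Dia (p3 or not p2), 0   [neg-implies-rule on 1]
3. not Dia Dia (p3 or not p2), 0   [neg-implies-rule on 1]
4. not Dia (p3 or not p2), 0   [neg-Dia-rule on 3 via 0R0]
5. not (p3 or not p2), 0   [neg-Dia-rule on 4 via 0R0]
6. not p3, 0   [neg-or-rule on 5]
7. p2, 0   [neg-or-rule on 5]
8. p3 or not p2, 1   [Dia-rule on 2: fresh world 1, 0R1]
9. not Dia (p3 or not p2), 1   [neg-Dia-rule on 3 via 0R1]
10. not (p3 or not p2), 1   [neg-Dia-rule on 4 via 0R1]
11. not p3, 1   [neg-or-rule on 10]
12. p2, 1   [neg-or-rule on 10]
13. not p2, 1   [or-rule on 8 (branches; this branch)]
Accessibility: 0R0, 0R1, 1R0, 1R1
Branch closes: p2 and not p2 both at 1.
All branches of the negation close; one closing branch shown above.

Valid in B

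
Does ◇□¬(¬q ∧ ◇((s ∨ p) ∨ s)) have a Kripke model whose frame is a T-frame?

1. ◇□¬(¬q ∧ ◇((s ∨ p) ∨ s)), 0
2. □¬(¬q ∧ ◇((s ∨ p) ∨ s)), 1
3. ¬(¬q ∧ ◇((s ∨ p) ∨ s)), 1
4. ¬◇((s ∨ p) ∨ s), 1
5. ¬((s ∨ p) ∨ s), 1
6. ¬(s ∨ p), 1
7. ¬s, 1
8. ¬p, 1
Accessibility: 0R0, 0R1, 1R1

Yes, satisfiable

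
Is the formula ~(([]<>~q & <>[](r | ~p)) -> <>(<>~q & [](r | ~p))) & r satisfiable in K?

1. ~(([]<>~q & <>[](r | ~p)) -> <>(<>~q & [](r | ~p))) & r, w0
2. ~(([]<>~q & <>[](r | ~p)) -> <>(<>~q & [](r | ~p))), w0
3. r, w0
4. []<>~q & <>[](r | ~p), w0
5. ~<>(<>~q & [](r | ~p)), w0
6. []<>~q, w0
7. <>[](r | ~p), w0
8. [](r | ~p), w1
9. ~(<>~q & [](r | ~p)), w1
10. <>~q, w1
11. ~[](r | ~p), w1
12. ~q, w2
13. r | ~p, w2
14. ~p, w2
15. ~(r | ~p), w3
16. ~r, w3
17. p, w3
18. r | ~p, w3
19. ~p, w3
Accessibility: w0Rw1, w1Rw2, w1Rw3
Branch closes: p and ~p both at w3.
All branches of the tableau close; one closing branch shown above.

No, unsatisfiable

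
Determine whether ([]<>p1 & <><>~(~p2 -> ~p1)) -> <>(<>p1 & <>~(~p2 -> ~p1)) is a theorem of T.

Yes, valid

Tableau for the negation ~(([]<>p1 & <><>~(~p2 -> ~p1)) -> <>(<>p1 & <>~(~p2 -> ~p1))):
1. ~(([]<>p1 & <><>~(~p2 -> ~p1)) -> <>(<>p1 & <>~(~p2 -> ~p1))), 0
2. []<>p1 & <><>~(~p2 -> ~p1), 0
3. ~<>(<>p1 & <>~(~p2 -> ~p1)), 0
4. []<>p1, 0
5. <><>~(~p2 -> ~p1), 0
6. ~(<>p1 & <>~(~p2 -> ~p1)), 0
7. <>p1, 0
8. ~<>~(~p2 -> ~p1), 0
9. ~p2 -> ~p1, 0
10. ~p1, 0
11. <>~(~p2 -> ~p1), 1
12. ~(<>p1 & <>~(~p2 -> ~p1)), 1
13. <>p1, 1
14. ~p2 -> ~p1, 1
15. ~<>~(~p2 -> ~p1), 1
16. ~p1, 1
17. p1, 2
18. ~(<>p1 & <>~(~p2 -> ~p1)), 2
19. <>p1, 2
20. ~p2 -> ~p1, 2
21. ~<>~(~p2 -> ~p1), 2
22. p2, 2
23. ~(~p2 -> ~p1), 3
24. ~p2, 3
25. p1, 3
26. ~p2 -> ~p1, 3
27. ~p1, 3
Accessibility: 0R0, 0R1, 0R2, 1R1, 1R3, 2R2, 3R3
Branch closes: p1 and ~p1 both at 3.
All branches of the negation close; one closing branch shown above.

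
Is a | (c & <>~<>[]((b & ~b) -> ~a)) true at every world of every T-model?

Tableau for the negation ~(a | (c & <>~<>[]((b & ~b) -> ~a))):
1. ~(a | (c & <>~<>[]((b & ~b) -> ~a))), u
2. ~a, u   [~|-rule on 1]
3. ~(c & <>~<>[]((b & ~b) -> ~a)), u   [~|-rule on 1]
4. ~<>~<>[]((b & ~b) -> ~a), u   [~&-rule on 3 (branches; this branch)]
5. <>[]((b & ~b) -> ~a), u   [~<>-rule on 4 via uRu]
6. []((b & ~b) -> ~a), v   [<>-rule on 5: fresh world v, uRv]
7. <>[]((b & ~b) -> ~a), v   [~<>-rule on 4 via uRv]
8. (b & ~b) -> ~a, v   [[]-rule on 6 via vRv]
9. ~a, v   [->-rule on 8 (branches; this branch)]
10. []((b & ~b) -> ~a), w   [<>-rule on 7: fresh world w, vRw]
11. (b & ~b) -> ~a, w   [[]-rule on 6 via vRw]
12. ~a, w   [->-rule on 11 (branches; this branch)]
Accessibility: uRu, uRv, vRv, vRw, wRw
The negation has an open branch (countermodel exists).

Not valid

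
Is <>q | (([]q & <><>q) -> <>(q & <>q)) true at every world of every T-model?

Tableau for the negation ~(<>q | (([]q & <><>q) -> <>(q & <>q))):
1. ~(<>q | (([]q & <><>q) -> <>(q & <>q))), 0
2. ~<>q, 0
3. ~(([]q & <><>q) -> <>(q & <>q)), 0
4. []q & <><>q, 0
5. ~<>(q & <>q), 0
6. []q, 0
7. <><>q, 0
8. ~q, 0
9. ~(q & <>q), 0
10. q, 0
Accessibility: 0R0
Branch closes: q and ~q both at 0.
Every branch of the negation's tableau closes; the branch above is one of them.

Valid in T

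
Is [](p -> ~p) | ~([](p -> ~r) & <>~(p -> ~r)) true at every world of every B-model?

Tableau for the negation ~([](p -> ~p) | ~([](p -> ~r) & <>~(p -> ~r))):
1. ~([](p -> ~p) | ~([](p -> ~r) & <>~(p -> ~r))), 0
2. ~[](p -> ~p), 0   [~|-rule on 1]
3. [](p -> ~r) & <>~(p -> ~r), 0   [~|-rule on 1]
4. [](p -> ~r), 0   [&-rule on 3]
5. <>~(p -> ~r), 0   [&-rule on 3]
6. p -> ~r, 0   [[]-rule on 4 via 0R0]
7. ~r, 0   [->-rule on 6 (branches; this branch)]
8. ~(p -> ~p), 1   [~[]-rule on 2: fresh world 1, 0R1]
9. p, 1   [~->-rule on 8]
10. p -> ~r, 1   [[]-rule on 4 via 0R1]
11. ~r, 1   [->-rule on 10 (branches; this branch)]
12. ~(p -> ~r), 2   [<>-rule on 5: fresh world 2, 0R2]
13. p, 2   [~->-rule on 12]
14. r, 2   [~->-rule on 12]
15. p -> ~r, 2   [[]-rule on 4 via 0R2]
16. ~r, 2   [->-rule on 15 (branches; this branch)]
Accessibility: 0R0, 0R1, 0R2, 1R0, 1R1, 2R0, 2R2
Branch closes: r and ~r both at 2.
All branches of the negation close; one closing branch shown above.

Valid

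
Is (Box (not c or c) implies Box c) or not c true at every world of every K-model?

Not valid

Tableau for the negation not ((Box (not c or c) implies Box c) or not c):
1. not ((Box (not c or c) implies Box c) or not c), 0
2. not (Box (not c or c) implies Box c), 0   [neg-or-rule on 1]
3. c, 0   [neg-or-rule on 1]
4. Box (not c or c), 0   [neg-implies-rule on 2]
5. not Box c, 0   [neg-implies-rule on 2]
6. not c, 1   [neg-Box-rule on 5: fresh world 1, 0R1]
7. not c or c, 1   [Box-rule on 4 via 0R1]
Accessibility: 0R1
The negation has an open branch (countermodel exists).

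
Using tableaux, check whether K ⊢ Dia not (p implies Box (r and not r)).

Tableau for the negation not Dia not (p implies Box (r and not r)):
1. not Dia not (p implies Box (r and not r)), 0
The negation has an open branch (countermodel exists).

Not valid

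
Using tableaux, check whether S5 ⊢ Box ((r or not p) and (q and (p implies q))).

Tableau for the negation not Box ((r or not p) and (q and (p implies q))):
1. not Box ((r or not p) and (q and (p implies q))), u
2. not ((r or not p) and (q and (p implies q))), v   [neg-Box-rule on 1: fresh world v, uRv]
3. not (q and (p implies q)), v   [neg-and-rule on 2 (branches; this branch)]
4. not (p implies q), v   [neg-and-rule on 3 (branches; this branch)]
5. p, v   [neg-implies-rule on 4]
6. not q, v   [neg-implies-rule on 4]
Accessibility: uRu, uRv, vRu, vRv
The negation has an open branch (countermodel exists).

Not valid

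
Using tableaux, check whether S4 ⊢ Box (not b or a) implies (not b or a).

Valid

Tableau for the negation not (Box (not b or a) implies (not b or a)):
1. not (Box (not b or a) implies (not b or a)), u
2. Box (not b or a), u
3. not (not b or a), u
4. b, u
5. not a, u
6. not b or a, u
7. a, u
Accessibility: uRu
Branch closes: a and not a both at u.
All branches of the negation close; one closing branch shown above.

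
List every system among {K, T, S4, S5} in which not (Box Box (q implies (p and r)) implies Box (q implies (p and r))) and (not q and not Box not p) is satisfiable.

K-tableau for the formula:
1. not (Box Box (q implies (p and r)) implies Box (q implies (p and r))) and (not q and not Box not p), w0
2. not (Box Box (q implies (p and r)) implies Box (q implies (p and r))), w0
3. not q and not Box not p, w0
4. Box Box (q implies (p and r)), w0
5. not Box (q implies (p and r)), w0
6. not q, w0
7. not Box not p, w0
8. not (q implies (p and r)), w1
9. q, w1
10. not (p and r), w1
11. Box (q implies (p and r)), w1
12. not r, w1
13. p, w2
14. Box (q implies (p and r)), w2
Accessibility: w0Rw1, w0Rw2
Complete open branch: satisfiable in K.
T-tableau for the formula:
1. not (Box Box (q implies (p and r)) implies Box (q implies (p and r))) and (not q and not Box not p), w0
2. not (Box Box (q implies (p and r)) implies Box (q implies (p and r))), w0
3. not q and not Box not p, w0
4. Box Box (q implies (p and r)), w0
5. not Box (q implies (p and r)), w0
6. not q, w0
7. not Box not p, w0
8. Box (q implies (p and r)), w0
9. q implies (p and r), w0
10. p and r, w0
11. p, w0
12. r, w0
13. not (q implies (p and r)), w1
14. q, w1
15. not (p and r), w1
16. Box (q implies (p and r)), w1
17. q implies (p and r), w1
18. not r, w1
19. p and r, w1
20. p, w1
21. r, w1
Accessibility: w0Rw0, w0Rw1, w1Rw1
Branch closes: r and not r both at w1.
Every branch closes (one shown): unsatisfiable in T, hence also in S4, S5 (every S4/S5-frame is a T-frame).

K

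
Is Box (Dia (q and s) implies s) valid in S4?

Not valid

Tableau for the negation not Box (Dia (q and s) implies s):
1. not Box (Dia (q and s) implies s), 0
2. not (Dia (q and s) implies s), 1
3. Dia (q and s), 1
4. not s, 1
5. q and s, 2
6. q, 2
7. s, 2
Accessibility: 0R0, 0R1, 0R2, 1R1, 1R2, 2R2
The negation has an open branch (countermodel exists).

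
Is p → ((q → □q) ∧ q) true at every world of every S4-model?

Not valid

Tableau for the negation ¬(p → ((q → □q) ∧ q)):
1. ¬(p → ((q → □q) ∧ q)), w0
2. p, w0   [¬→-rule on 1]
3. ¬((q → □q) ∧ q), w0   [¬→-rule on 1]
4. ¬q, w0   [¬∧-rule on 3 (branches; this branch)]
Accessibility: w0Rw0
The negation has an open branch (countermodel exists).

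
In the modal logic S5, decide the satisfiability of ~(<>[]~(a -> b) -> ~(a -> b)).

No, unsatisfiable

1. ~(<>[]~(a -> b) -> ~(a -> b)), u
2. <>[]~(a -> b), u   [~->-rule on 1]
3. a -> b, u   [~->-rule on 1]
4. b, u   [->-rule on 3 (branches; this branch)]
5. []~(a -> b), v   [<>-rule on 2: fresh world v, uRv]
6. ~(a -> b), u   [[]-rule on 5 via vRu]
7. a, u   [~->-rule on 6]
8. ~b, u   [~->-rule on 6]
Accessibility: uRu, uRv, vRu, vRv
Branch closes: b and ~b both at u.
(One branch shown.) All branches close.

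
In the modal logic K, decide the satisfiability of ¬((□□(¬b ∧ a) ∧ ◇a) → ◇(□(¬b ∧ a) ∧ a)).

1. ¬((□□(¬b ∧ a) ∧ ◇a) → ◇(□(¬b ∧ a) ∧ a)), w0
2. □□(¬b ∧ a) ∧ ◇a, w0
3. ¬◇(□(¬b ∧ a) ∧ a), w0
4. □□(¬b ∧ a), w0
5. ◇a, w0
6. a, w1
7. ¬(□(¬b ∧ a) ∧ a), w1
8. □(¬b ∧ a), w1
9. ¬□(¬b ∧ a), w1
10. ¬(¬b ∧ a), w2
11. ¬b ∧ a, w2
12. ¬b, w2
13. a, w2
14. ¬a, w2
Accessibility: w0Rw1, w1Rw2
Branch closes: a and ¬a both at w2.
Every branch closes; the branch above is one of them.

Unsatisfiable (every branch closes)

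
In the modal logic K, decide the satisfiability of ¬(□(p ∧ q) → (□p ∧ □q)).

Unsatisfiable

1. ¬(□(p ∧ q) → (□p ∧ □q)), w0
2. □(p ∧ q), w0
3. ¬(□p ∧ □q), w0
4. ¬□q, w0
5. ¬q, w1
6. p ∧ q, w1
7. p, w1
8. q, w1
Accessibility: w0Rw1
Branch closes: q and ¬q both at w1.
All branches of the tableau close; one closing branch shown above.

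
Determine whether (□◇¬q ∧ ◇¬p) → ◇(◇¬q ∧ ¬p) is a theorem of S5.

Tableau for the negation ¬((□◇¬q ∧ ◇¬p) → ◇(◇¬q ∧ ¬p)):
1. ¬((□◇¬q ∧ ◇¬p) → ◇(◇¬q ∧ ¬p)), 0
2. □◇¬q ∧ ◇¬p, 0
3. ¬◇(◇¬q ∧ ¬p), 0
4. □◇¬q, 0
5. ◇¬p, 0
6. ¬(◇¬q ∧ ¬p), 0
7. ◇¬q, 0
8. p, 0
9. ¬p, 1
10. ¬(◇¬q ∧ ¬p), 1
11. ◇¬q, 1
12. ¬◇¬q, 1
13. q, 0
14. q, 1
15. ¬q, 2
16. ¬(◇¬q ∧ ¬p), 2
17. ◇¬q, 2
18. q, 2
Accessibility: 0R0, 0R1, 0R2, 1R0, 1R1, 1R2, 2R0, 2R1, 2R2
Branch closes: q and ¬q both at 2.
Every branch of the negation's tableau closes; the branch above is one of them.

Valid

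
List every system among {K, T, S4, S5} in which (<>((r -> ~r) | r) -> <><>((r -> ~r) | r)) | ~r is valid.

K-tableau for the negation ~((<>((r -> ~r) | r) -> <><>((r -> ~r) | r)) | ~r):
1. ~((<>((r -> ~r) | r) -> <><>((r -> ~r) | r)) | ~r), u
2. ~(<>((r -> ~r) | r) -> <><>((r -> ~r) | r)), u
3. r, u
4. <>((r -> ~r) | r), u
5. ~<><>((r -> ~r) | r), u
6. (r -> ~r) | r, v
7. ~<>((r -> ~r) | r), v
8. r, v
Accessibility: uRv
Complete open branch: countermodel on a K-frame, so not valid in K.
T-tableau for the negation ~((<>((r -> ~r) | r) -> <><>((r -> ~r) | r)) | ~r):
1. ~((<>((r -> ~r) | r) -> <><>((r -> ~r) | r)) | ~r), u
2. ~(<>((r -> ~r) | r) -> <><>((r -> ~r) | r)), u
3. r, u
4. <>((r -> ~r) | r), u
5. ~<><>((r -> ~r) | r), u
6. ~<>((r -> ~r) | r), u
7. ~((r -> ~r) | r), u
8. ~(r -> ~r), u
9. ~r, u
Accessibility: uRu
Branch closes: r and ~r both at u.
Every branch closes (one shown): valid in T, hence also in S4, S5 (every theorem of T is a theorem of S4 and S5).

T, S4, S5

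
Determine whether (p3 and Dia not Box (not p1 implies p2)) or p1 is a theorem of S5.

No, not valid

Tableau for the negation not ((p3 and Dia not Box (not p1 implies p2)) or p1):
1. not ((p3 and Dia not Box (not p1 implies p2)) or p1), w0
2. not (p3 and Dia not Box (not p1 implies p2)), w0
3. not p1, w0
4. not Dia not Box (not p1 implies p2), w0
5. Box (not p1 implies p2), w0
6. not p1 implies p2, w0
7. p2, w0
Accessibility: w0Rw0
The negation has an open branch (countermodel exists).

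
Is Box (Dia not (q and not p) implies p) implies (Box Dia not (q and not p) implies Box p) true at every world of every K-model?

Valid in K

Tableau for the negation not (Box (Dia not (q and not p) implies p) implies (Box Dia not (q and not p) implies Box p)):
1. not (Box (Dia not (q and not p) implies p) implies (Box Dia not (q and not p) implies Box p)), w0
2. Box (Dia not (q and not p) implies p), w0
3. not (Box Dia not (q and not p) implies Box p), w0
4. Box Dia not (q and not p), w0
5. not Box p, w0
6. not p, w1
7. Dia not (q and not p) implies p, w1
8. Dia not (q and not p), w1
9. not Dia not (q and not p), w1
10. not (q and not p), w2
11. q and not p, w2
12. q, w2
13. not p, w2
14. p, w2
Accessibility: w0Rw1, w1Rw2
Branch closes: p and not p both at w2.
Every branch of the negation's tableau closes; the branch above is one of them.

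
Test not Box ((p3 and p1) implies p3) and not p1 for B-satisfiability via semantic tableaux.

Unsatisfiable (every branch closes)

1. not Box ((p3 and p1) implies p3) and not p1, w0
2. not Box ((p3 and p1) implies p3), w0
3. not p1, w0
4. not ((p3 and p1) implies p3), w1
5. p3 and p1, w1
6. not p3, w1
7. p3, w1
8. p1, w1
Accessibility: w0Rw0, w0Rw1, w1Rw0, w1Rw1
Branch closes: p3 and not p3 both at w1.
All branches of the tableau close; one closing branch shown above.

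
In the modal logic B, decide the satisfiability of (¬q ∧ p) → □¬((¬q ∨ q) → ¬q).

Satisfiable (open branch found)

1. (¬q ∧ p) → □¬((¬q ∨ q) → ¬q), u
2. □¬((¬q ∨ q) → ¬q), u   [→-rule on 1 (branches; this branch)]
3. ¬((¬q ∨ q) → ¬q), u   [□-rule on 2 via uRu]
4. ¬q ∨ q, u   [¬→-rule on 3]
5. q, u   [¬→-rule on 3]
Accessibility: uRu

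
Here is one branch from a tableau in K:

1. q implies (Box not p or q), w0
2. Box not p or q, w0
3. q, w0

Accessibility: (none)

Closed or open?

Not closed

There is no literal clash: for every atom and world, at most one sign appears.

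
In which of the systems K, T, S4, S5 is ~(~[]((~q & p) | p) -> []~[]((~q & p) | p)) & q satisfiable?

K, T, S4

S5-tableau for the formula:
1. ~(~[]((~q & p) | p) -> []~[]((~q & p) | p)) & q, w0
2. ~(~[]((~q & p) | p) -> []~[]((~q & p) | p)), w0
3. q, w0
4. ~[]((~q & p) | p), w0
5. ~[]~[]((~q & p) | p), w0
6. ~((~q & p) | p), w1
7. ~(~q & p), w1
8. ~p, w1
9. []((~q & p) | p), w2
10. (~q & p) | p, w0
11. (~q & p) | p, w1
12. (~q & p) | p, w2
13. p, w0
14. ~q & p, w1
15. ~q, w1
16. p, w1
Accessibility: w0Rw0, w0Rw1, w0Rw2, w1Rw0, w1Rw1, w1Rw2, w2Rw0, w2Rw1, w2Rw2
Branch closes: p and ~p both at w1.
Every branch closes (one shown): unsatisfiable in S5.
S4-tableau for the formula:
1. ~(~[]((~q & p) | p) -> []~[]((~q & p) | p)) & q, w0
2. ~(~[]((~q & p) | p) -> []~[]((~q & p) | p)), w0
3. q, w0
4. ~[]((~q & p) | p), w0
5. ~[]~[]((~q & p) | p), w0
6. ~((~q & p) | p), w1
7. ~(~q & p), w1
8. ~p, w1
9. []((~q & p) | p), w2
10. (~q & p) | p, w2
11. p, w2
Accessibility: w0Rw0, w0Rw1, w0Rw2, w1Rw1, w2Rw2
Complete open branch: satisfiable in S4, hence also in K, T (this S4-model is also a K-model and a T-model).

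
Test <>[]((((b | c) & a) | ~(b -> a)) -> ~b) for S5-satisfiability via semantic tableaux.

Satisfiable (open branch found)

1. <>[]((((b | c) & a) | ~(b -> a)) -> ~b), u
2. []((((b | c) & a) | ~(b -> a)) -> ~b), v
3. (((b | c) & a) | ~(b -> a)) -> ~b, u
4. (((b | c) & a) | ~(b -> a)) -> ~b, v
5. ~b, u
6. ~b, v
Accessibility: uRu, uRv, vRu, vRv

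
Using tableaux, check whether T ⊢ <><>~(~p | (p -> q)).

Tableau for the negation ~<><>~(~p | (p -> q)):
1. ~<><>~(~p | (p -> q)), 0
2. ~<>~(~p | (p -> q)), 0   [~<>-rule on 1 via 0R0]
3. ~p | (p -> q), 0   [~<>-rule on 2 via 0R0]
4. p -> q, 0   [|-rule on 3 (branches; this branch)]
5. q, 0   [->-rule on 4 (branches; this branch)]
Accessibility: 0R0
The negation has an open branch (countermodel exists).

Not valid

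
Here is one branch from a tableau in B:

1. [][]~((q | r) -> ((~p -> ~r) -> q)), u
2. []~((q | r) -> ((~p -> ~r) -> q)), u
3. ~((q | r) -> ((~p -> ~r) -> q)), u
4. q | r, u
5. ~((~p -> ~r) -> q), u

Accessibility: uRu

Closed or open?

No world carries both an atom and its negation.

Not closed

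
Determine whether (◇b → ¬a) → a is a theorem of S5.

Invalid (countermodel exists)

Tableau for the negation ¬((◇b → ¬a) → a):
1. ¬((◇b → ¬a) → a), 0
2. ◇b → ¬a, 0
3. ¬a, 0
Accessibility: 0R0
The negation has an open branch (countermodel exists).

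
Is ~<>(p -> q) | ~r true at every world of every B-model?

Tableau for the negation ~(~<>(p -> q) | ~r):
1. ~(~<>(p -> q) | ~r), u
2. <>(p -> q), u
3. r, u
4. p -> q, v
5. q, v
Accessibility: uRu, uRv, vRu, vRv
The negation has an open branch (countermodel exists).

No, not valid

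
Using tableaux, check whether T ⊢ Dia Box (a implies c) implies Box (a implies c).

Invalid (countermodel exists)

Tableau for the negation not (Dia Box (a implies c) implies Box (a implies c)):
1. not (Dia Box (a implies c) implies Box (a implies c)), 0
2. Dia Box (a implies c), 0
3. not Box (a implies c), 0
4. Box (a implies c), 1
5. a implies c, 1
6. c, 1
7. not (a implies c), 2
8. a, 2
9. not c, 2
Accessibility: 0R0, 0R1, 0R2, 1R1, 2R2
The negation has an open branch (countermodel exists).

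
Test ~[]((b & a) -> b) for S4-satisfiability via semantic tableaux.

No, unsatisfiable

1. ~[]((b & a) -> b), 0
2. ~((b & a) -> b), 1   [~[]-rule on 1: fresh world 1, 0R1]
3. b & a, 1   [~->-rule on 2]
4. ~b, 1   [~->-rule on 2]
5. b, 1   [&-rule on 3]
6. a, 1   [&-rule on 3]
Accessibility: 0R0, 0R1, 1R1
Branch closes: b and ~b both at 1.
(One branch shown.) All branches close.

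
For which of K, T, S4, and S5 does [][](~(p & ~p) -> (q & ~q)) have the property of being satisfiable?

K

T-tableau for the formula:
1. [][](~(p & ~p) -> (q & ~q)), w0
2. [](~(p & ~p) -> (q & ~q)), w0
3. ~(p & ~p) -> (q & ~q), w0
4. q & ~q, w0
5. q, w0
6. ~q, w0
Accessibility: w0Rw0
Branch closes: q and ~q both at w0.
Every branch closes (one shown): unsatisfiable in T, hence also in S4, S5 (every S4/S5-frame is a T-frame).
K-tableau for the formula:
1. [][](~(p & ~p) -> (q & ~q)), w0
Complete open branch: satisfiable in K.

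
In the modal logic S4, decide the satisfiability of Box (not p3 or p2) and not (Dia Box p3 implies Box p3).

Yes, satisfiable

1. Box (not p3 or p2) and not (Dia Box p3 implies Box p3), w0
2. Box (not p3 or p2), w0
3. not (Dia Box p3 implies Box p3), w0
4. Dia Box p3, w0
5. not Box p3, w0
6. not p3 or p2, w0
7. p2, w0
8. Box p3, w1
9. not p3 or p2, w1
10. p3, w1
11. p2, w1
12. not p3, w2
13. not p3 or p2, w2
14. p2, w2
Accessibility: w0Rw0, w0Rw1, w0Rw2, w1Rw1, w2Rw2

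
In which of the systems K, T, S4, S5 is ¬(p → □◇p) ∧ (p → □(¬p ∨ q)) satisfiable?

S4-tableau for the formula:
1. ¬(p → □◇p) ∧ (p → □(¬p ∨ q)), u
2. ¬(p → □◇p), u   [∧-rule on 1]
3. p → □(¬p ∨ q), u   [∧-rule on 1]
4. p, u   [¬→-rule on 2]
5. ¬□◇p, u   [¬→-rule on 2]
6. □(¬p ∨ q), u   [→-rule on 3 (branches; this branch)]
7. ¬p ∨ q, u   [□-rule on 6 via uRu]
8. q, u   [∨-rule on 7 (branches; this branch)]
9. ¬◇p, v   [¬□-rule on 5: fresh world v, uRv]
10. ¬p ∨ q, v   [□-rule on 6 via uRv]
11. ¬p, v   [¬◇-rule on 9 via vRv]
12. q, v   [∨-rule on 10 (branches; this branch)]
Accessibility: uRu, uRv, vRv
Complete open branch: satisfiable in S4, hence also in K, T (this S4-model is also a K-model and a T-model).
S5-tableau for the formula:
1. ¬(p → □◇p) ∧ (p → □(¬p ∨ q)), u
2. ¬(p → □◇p), u   [∧-rule on 1]
3. p → □(¬p ∨ q), u   [∧-rule on 1]
4. p, u   [¬→-rule on 2]
5. ¬□◇p, u   [¬→-rule on 2]
6. □(¬p ∨ q), u   [→-rule on 3 (branches; this branch)]
7. ¬p ∨ q, u   [□-rule on 6 via uRu]
8. q, u   [∨-rule on 7 (branches; this branch)]
9. ¬◇p, v   [¬□-rule on 5: fresh world v, uRv]
10. ¬p ∨ q, v   [□-rule on 6 via uRv]
11. ¬p, u   [¬◇-rule on 9 via vRu]
Accessibility: uRu, uRv, vRu, vRv
Branch closes: p and ¬p both at u.
Every branch closes (one shown): unsatisfiable in S5.

K, T, S4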